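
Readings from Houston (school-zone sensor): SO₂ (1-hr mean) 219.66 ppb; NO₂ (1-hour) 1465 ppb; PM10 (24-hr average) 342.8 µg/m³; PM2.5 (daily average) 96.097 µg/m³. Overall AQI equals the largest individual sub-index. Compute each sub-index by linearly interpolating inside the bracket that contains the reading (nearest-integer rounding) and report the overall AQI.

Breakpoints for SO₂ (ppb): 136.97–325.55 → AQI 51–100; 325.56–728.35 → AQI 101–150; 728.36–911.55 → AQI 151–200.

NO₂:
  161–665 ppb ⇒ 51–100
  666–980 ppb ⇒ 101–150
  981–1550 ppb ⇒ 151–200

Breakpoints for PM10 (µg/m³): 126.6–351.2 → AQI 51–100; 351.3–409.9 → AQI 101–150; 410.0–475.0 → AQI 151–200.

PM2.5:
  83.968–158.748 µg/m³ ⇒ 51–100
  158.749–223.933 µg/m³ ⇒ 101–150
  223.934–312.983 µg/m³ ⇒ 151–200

193

SO₂ 219.66: bracket 136.97–325.55 → index 51–100; slope 49/188.58, offset 82.69.
AQI = 51 + 49/188.58·82.69 ≈ 72.49 ⇒ 72.
NO₂ 1465: bracket 981–1550 → index 151–200; slope 49/569, offset 484.
AQI = 151 + 49/569·484 ≈ 192.68 ⇒ 193.
PM10: 342.8 lies in 126.6–351.2, so I_lo=51, I_hi=100, C_lo=126.6, C_hi=351.2.
(100−51)/(351.2−126.6) × (342.8−126.6) + 51 = 49/224.6 × 216.2 + 51 ≈ 98.17 → 98.
PM2.5: row 83.968–158.748 (AQI 51–100). (100−51)·(96.097−83.968)/(158.748−83.968) + 51 = 49·12.129/74.780 + 51 ≈ 58.95 → 59.
Sub-indices: SO₂→72, NO₂→193, PM10→98, PM2.5→59. Overall AQI = max = 193; dominant pollutant is NO₂.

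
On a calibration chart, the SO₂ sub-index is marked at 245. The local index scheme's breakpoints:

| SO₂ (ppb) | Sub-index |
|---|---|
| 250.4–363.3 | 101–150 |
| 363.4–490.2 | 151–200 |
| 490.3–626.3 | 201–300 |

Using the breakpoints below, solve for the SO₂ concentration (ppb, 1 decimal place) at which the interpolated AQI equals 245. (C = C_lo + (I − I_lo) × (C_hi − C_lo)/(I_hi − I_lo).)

550.7

AQI 245 lies in the 201–300 band, which corresponds to 490.3–626.3 ppb.
C = 490.3 + (245−201)×(626.3−490.3)/(300−201) = 490.3 + 44×136.0/99 ≈ 550.744 ppb → 550.7 ppb to 1 dp.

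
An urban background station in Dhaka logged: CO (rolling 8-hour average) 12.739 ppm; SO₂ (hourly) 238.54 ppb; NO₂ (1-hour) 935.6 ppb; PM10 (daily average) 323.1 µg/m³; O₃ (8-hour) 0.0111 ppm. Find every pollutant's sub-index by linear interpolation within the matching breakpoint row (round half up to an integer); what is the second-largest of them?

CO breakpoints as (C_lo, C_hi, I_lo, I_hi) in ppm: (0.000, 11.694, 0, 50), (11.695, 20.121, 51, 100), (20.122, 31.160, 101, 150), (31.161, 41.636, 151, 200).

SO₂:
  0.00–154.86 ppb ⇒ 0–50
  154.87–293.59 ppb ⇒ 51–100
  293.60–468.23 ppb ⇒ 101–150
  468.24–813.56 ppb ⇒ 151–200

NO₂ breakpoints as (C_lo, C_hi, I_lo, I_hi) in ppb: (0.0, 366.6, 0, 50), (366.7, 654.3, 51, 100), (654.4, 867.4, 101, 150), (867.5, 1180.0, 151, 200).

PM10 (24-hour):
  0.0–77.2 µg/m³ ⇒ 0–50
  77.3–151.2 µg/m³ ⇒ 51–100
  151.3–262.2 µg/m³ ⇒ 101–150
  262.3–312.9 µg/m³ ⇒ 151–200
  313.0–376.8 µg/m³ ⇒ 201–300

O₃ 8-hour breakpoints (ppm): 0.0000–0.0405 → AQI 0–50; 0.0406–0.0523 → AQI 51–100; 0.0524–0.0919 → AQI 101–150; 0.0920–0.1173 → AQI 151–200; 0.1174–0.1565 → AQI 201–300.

CO 12.739: bracket 11.695–20.121 → index 51–100; slope 49/8.426, offset 1.044.
AQI = 51 + 49/8.426·1.044 ≈ 57.07 ⇒ 57.
SO₂: 238.54 ∈ [154.87, 293.59] ↔ index [51, 100].
51 + (238.54−154.87)·(100−51)/(293.59−154.87) = 51 + 83.67·49/138.72 ≈ 80.55, so AQI = 81.
NO₂: 935.6 lies in 867.5–1180.0, so I_lo=151, I_hi=200, C_lo=867.5, C_hi=1180.0.
(200−151)/(1180.0−867.5) × (935.6−867.5) + 151 = 49/312.5 × 68.1 + 151 ≈ 161.68 → 162.
PM10 323.1: bracket 313.0–376.8 → index 201–300; slope 99/63.8, offset 10.1.
AQI = 201 + 99/63.8·10.1 ≈ 216.67 ⇒ 217.
O₃ 0.0111: bracket 0.0000–0.0405 → index 0–50; slope 50/0.0405, offset 0.0111.
AQI = 0 + 50/0.0405·0.0111 ≈ 13.70 ⇒ 14.
Sub-indices: CO→57, SO₂→81, NO₂→162, PM10→217, O₃→14. Ranked high→low: 217, 162, 81, 57, 14. Second-highest sub-index = 162.

162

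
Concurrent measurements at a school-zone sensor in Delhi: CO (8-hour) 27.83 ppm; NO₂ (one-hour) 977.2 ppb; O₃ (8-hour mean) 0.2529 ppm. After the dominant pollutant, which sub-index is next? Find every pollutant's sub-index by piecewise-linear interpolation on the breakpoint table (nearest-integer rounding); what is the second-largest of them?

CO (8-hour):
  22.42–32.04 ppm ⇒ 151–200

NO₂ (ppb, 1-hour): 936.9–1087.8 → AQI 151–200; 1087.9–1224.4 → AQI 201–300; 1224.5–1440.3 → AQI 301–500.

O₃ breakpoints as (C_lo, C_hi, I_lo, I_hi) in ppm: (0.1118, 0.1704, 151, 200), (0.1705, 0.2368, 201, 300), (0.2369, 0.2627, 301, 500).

CO 27.83: bracket 22.42–32.04 → index 151–200; slope 49/9.62, offset 5.41.
AQI = 151 + 49/9.62·5.41 ≈ 178.56 ⇒ 179.
NO₂: 977.2 lies in 936.9–1087.8, so I_lo=151, I_hi=200, C_lo=936.9, C_hi=1087.8.
(200−151)/(1087.8−936.9) × (977.2−936.9) + 151 = 49/150.9 × 40.3 + 151 ≈ 164.09 → 164.
O₃: row 0.2369–0.2627 (AQI 301–500). (500−301)·(0.2529−0.2369)/(0.2627−0.2369) + 301 = 199·0.0160/0.0258 + 301 ≈ 424.41 → 424.
Sub-indices: CO→179, NO₂→164, O₃→424. Ranked high→low: 424, 179, 164. Second-highest sub-index = 179.

179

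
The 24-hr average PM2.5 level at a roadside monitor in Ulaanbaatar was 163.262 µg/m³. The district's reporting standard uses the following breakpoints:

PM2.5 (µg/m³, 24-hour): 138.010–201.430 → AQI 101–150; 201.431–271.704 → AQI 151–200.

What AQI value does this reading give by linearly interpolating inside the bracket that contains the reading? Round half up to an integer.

PM2.5 163.262: bracket 138.010–201.430 → index 101–150; slope 49/63.420, offset 25.252.
AQI = 101 + 49/63.420·25.252 ≈ 120.51 ⇒ 121.
AQI 121 falls in the Unhealthy for Sensitive Groups category.

121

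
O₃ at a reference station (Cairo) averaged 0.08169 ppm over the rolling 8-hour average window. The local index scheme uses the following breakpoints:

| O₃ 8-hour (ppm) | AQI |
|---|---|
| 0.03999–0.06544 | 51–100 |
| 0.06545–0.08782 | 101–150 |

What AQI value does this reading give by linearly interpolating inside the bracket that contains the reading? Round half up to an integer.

O₃: row 0.06545–0.08782 (AQI 101–150). (150−101)·(0.08169−0.06545)/(0.08782−0.06545) + 101 = 49·0.01624/0.02237 + 101 ≈ 136.57 → 137.
AQI 137 falls in the Unhealthy for Sensitive Groups category.

137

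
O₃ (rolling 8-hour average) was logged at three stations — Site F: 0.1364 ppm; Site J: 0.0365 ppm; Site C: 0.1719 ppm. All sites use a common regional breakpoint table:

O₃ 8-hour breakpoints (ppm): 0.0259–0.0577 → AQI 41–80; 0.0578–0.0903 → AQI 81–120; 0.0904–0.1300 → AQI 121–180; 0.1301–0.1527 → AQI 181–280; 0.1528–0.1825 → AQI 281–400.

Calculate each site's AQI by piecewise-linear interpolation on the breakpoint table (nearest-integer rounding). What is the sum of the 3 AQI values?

Site F: 0.1364 lies in 0.1301–0.1527, so I_lo=181, I_hi=280, C_lo=0.1301, C_hi=0.1527.
(280−181)/(0.1527−0.1301) × (0.1364−0.1301) + 181 = 99/0.0226 × 0.0063 + 181 ≈ 208.60 → 209.
Site J: 0.0365 ∈ [0.0259, 0.0577] ↔ index [41, 80].
41 + (0.0365−0.0259)·(80−41)/(0.0577−0.0259) = 41 + 0.0106·39/0.0318 ≈ 54.00, so AQI = 54.
Site C 0.1719: bracket 0.1528–0.1825 → index 281–400; slope 119/0.0297, offset 0.0191.
AQI = 281 + 119/0.0297·0.0191 ≈ 357.53 ⇒ 358.
AQIs: Site F=209, Site J=54, Site C=358. Sum = 209 + 54 + 358 = 621.

621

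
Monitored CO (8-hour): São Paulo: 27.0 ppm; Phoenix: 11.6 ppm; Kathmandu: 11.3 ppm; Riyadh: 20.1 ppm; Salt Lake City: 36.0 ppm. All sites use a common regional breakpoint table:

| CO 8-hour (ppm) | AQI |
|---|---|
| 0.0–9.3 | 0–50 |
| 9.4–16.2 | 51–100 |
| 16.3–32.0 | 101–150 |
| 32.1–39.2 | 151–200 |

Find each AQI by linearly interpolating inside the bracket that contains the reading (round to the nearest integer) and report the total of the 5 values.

São Paulo: 27.0 lies in 16.3–32.0, so I_lo=101, I_hi=150, C_lo=16.3, C_hi=32.0.
(150−101)/(32.0−16.3) × (27.0−16.3) + 101 = 49/15.7 × 10.7 + 101 ≈ 134.39 → 134.
Phoenix 11.6: bracket 9.4–16.2 → index 51–100; slope 49/6.8, offset 2.2.
AQI = 51 + 49/6.8·2.2 ≈ 66.85 ⇒ 67.
Kathmandu: 11.3 lies in 9.4–16.2, so I_lo=51, I_hi=100, C_lo=9.4, C_hi=16.2.
(100−51)/(16.2−9.4) × (11.3−9.4) + 51 = 49/6.8 × 1.9 + 51 ≈ 64.69 → 65.
Riyadh: 20.1 ∈ [16.3, 32.0] ↔ index [101, 150].
101 + (20.1−16.3)·(150−101)/(32.0−16.3) = 101 + 3.8·49/15.7 ≈ 112.86, so AQI = 113.
Salt Lake City: row 32.1–39.2 (AQI 151–200). (200−151)·(36.0−32.1)/(39.2−32.1) + 151 = 49·3.9/7.1 + 151 ≈ 177.92 → 178.
AQIs: São Paulo=134, Phoenix=67, Kathmandu=65, Riyadh=113, Salt Lake City=178. Sum = 134 + 67 + 65 + 113 + 178 = 557.

557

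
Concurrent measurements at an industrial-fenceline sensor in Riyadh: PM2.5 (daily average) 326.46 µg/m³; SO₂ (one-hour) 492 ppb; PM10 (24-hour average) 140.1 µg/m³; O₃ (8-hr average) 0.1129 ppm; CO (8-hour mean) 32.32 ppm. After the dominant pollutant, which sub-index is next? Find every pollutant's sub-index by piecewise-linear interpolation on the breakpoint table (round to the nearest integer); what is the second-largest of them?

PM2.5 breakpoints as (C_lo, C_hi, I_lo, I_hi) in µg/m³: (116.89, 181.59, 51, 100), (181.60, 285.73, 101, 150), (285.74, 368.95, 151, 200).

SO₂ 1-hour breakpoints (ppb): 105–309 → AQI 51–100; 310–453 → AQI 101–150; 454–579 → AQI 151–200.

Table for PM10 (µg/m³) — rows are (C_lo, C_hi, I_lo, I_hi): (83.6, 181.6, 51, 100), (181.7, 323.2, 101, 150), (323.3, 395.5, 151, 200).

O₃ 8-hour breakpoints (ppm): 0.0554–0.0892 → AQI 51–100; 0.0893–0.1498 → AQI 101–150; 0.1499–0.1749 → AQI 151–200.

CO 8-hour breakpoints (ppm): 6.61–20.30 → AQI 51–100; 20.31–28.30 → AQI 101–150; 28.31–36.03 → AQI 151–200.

PM2.5: row 285.74–368.95 (AQI 151–200). (200−151)·(326.46−285.74)/(368.95−285.74) + 151 = 49·40.72/83.21 + 151 ≈ 174.98 → 175.
SO₂: row 454–579 (AQI 151–200). (200−151)·(492−454)/(579−454) + 151 = 49·38/125 + 151 ≈ 165.90 → 166.
PM10: 140.1 ∈ [83.6, 181.6] ↔ index [51, 100].
51 + (140.1−83.6)·(100−51)/(181.6−83.6) = 51 + 56.5·49/98.0 ≈ 79.25, so AQI = 79.
O₃: 0.1129 ∈ [0.0893, 0.1498] ↔ index [101, 150].
101 + (0.1129−0.0893)·(150−101)/(0.1498−0.0893) = 101 + 0.0236·49/0.0605 ≈ 120.11, so AQI = 120.
CO: 32.32 ∈ [28.31, 36.03] ↔ index [151, 200].
151 + (32.32−28.31)·(200−151)/(36.03−28.31) = 151 + 4.01·49/7.72 ≈ 176.45, so AQI = 176.
Sub-indices: PM2.5→175, SO₂→166, PM10→79, O₃→120, CO→176. Ranked high→low: 176, 175, 166, 120, 79. Second-highest sub-index = 175.

175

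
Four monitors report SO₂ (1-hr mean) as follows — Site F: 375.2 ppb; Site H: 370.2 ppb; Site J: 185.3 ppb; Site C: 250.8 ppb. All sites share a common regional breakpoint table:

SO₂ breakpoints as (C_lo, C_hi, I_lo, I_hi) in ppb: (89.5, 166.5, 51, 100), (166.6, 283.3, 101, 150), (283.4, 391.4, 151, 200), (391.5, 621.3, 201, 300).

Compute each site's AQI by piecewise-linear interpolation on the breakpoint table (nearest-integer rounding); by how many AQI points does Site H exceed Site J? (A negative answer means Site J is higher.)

81

Site F: 375.2 lies in 283.4–391.4, so I_lo=151, I_hi=200, C_lo=283.4, C_hi=391.4.
(200−151)/(391.4−283.4) × (375.2−283.4) + 151 = 49/108.0 × 91.8 + 151 ≈ 192.65 → 193.
Site H: 370.2 lies in 283.4–391.4, so I_lo=151, I_hi=200, C_lo=283.4, C_hi=391.4.
(200−151)/(391.4−283.4) × (370.2−283.4) + 151 = 49/108.0 × 86.8 + 151 ≈ 190.38 → 190.
Site J 185.3: bracket 166.6–283.3 → index 101–150; slope 49/116.7, offset 18.7.
AQI = 101 + 49/116.7·18.7 ≈ 108.85 ⇒ 109.
Site C 250.8: bracket 166.6–283.3 → index 101–150; slope 49/116.7, offset 84.2.
AQI = 101 + 49/116.7·84.2 ≈ 136.35 ⇒ 136.
AQIs: Site F=193, Site H=190, Site J=109, Site C=136. Site H (190) − Site J (109) = 81.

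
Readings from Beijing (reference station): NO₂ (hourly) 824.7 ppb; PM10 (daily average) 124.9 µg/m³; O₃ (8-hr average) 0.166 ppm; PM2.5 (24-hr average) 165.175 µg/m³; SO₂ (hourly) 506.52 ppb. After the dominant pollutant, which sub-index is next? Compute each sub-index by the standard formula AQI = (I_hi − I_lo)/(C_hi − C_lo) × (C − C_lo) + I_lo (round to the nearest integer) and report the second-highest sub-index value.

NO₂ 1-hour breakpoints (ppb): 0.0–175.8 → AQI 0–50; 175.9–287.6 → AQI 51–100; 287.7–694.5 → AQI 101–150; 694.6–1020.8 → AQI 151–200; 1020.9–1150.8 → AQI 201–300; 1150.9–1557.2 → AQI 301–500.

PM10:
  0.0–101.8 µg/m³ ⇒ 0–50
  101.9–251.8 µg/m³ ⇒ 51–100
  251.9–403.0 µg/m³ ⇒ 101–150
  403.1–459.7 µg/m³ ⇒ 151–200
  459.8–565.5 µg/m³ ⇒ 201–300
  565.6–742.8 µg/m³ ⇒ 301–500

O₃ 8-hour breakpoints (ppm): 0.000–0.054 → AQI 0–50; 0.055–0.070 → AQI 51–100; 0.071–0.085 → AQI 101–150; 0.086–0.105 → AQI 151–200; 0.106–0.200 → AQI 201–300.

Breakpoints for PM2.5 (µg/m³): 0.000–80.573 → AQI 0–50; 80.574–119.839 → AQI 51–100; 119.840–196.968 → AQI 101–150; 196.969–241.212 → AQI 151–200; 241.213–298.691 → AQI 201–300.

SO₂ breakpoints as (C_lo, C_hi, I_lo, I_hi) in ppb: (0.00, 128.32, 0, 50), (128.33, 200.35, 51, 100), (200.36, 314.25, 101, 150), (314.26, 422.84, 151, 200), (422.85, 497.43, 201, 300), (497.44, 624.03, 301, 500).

NO₂: 824.7 lies in 694.6–1020.8, so I_lo=151, I_hi=200, C_lo=694.6, C_hi=1020.8.
(200−151)/(1020.8−694.6) × (824.7−694.6) + 151 = 49/326.2 × 130.1 + 151 ≈ 170.54 → 171.
PM10: 124.9 ∈ [101.9, 251.8] ↔ index [51, 100].
51 + (124.9−101.9)·(100−51)/(251.8−101.9) = 51 + 23.0·49/149.9 ≈ 58.52, so AQI = 59.
O₃: 0.166 ∈ [0.106, 0.200] ↔ index [201, 300].
201 + (0.166−0.106)·(300−201)/(0.200−0.106) = 201 + 0.060·99/0.094 ≈ 264.19, so AQI = 264.
PM2.5: 165.175 ∈ [119.840, 196.968] ↔ index [101, 150].
101 + (165.175−119.840)·(150−101)/(196.968−119.840) = 101 + 45.335·49/77.128 ≈ 129.80, so AQI = 130.
SO₂ 506.52: bracket 497.44–624.03 → index 301–500; slope 199/126.59, offset 9.08.
AQI = 301 + 199/126.59·9.08 ≈ 315.27 ⇒ 315.
Sub-indices: NO₂→171, PM10→59, O₃→264, PM2.5→130, SO₂→315. Ranked high→low: 315, 264, 171, 130, 59. Second-highest sub-index = 264.

264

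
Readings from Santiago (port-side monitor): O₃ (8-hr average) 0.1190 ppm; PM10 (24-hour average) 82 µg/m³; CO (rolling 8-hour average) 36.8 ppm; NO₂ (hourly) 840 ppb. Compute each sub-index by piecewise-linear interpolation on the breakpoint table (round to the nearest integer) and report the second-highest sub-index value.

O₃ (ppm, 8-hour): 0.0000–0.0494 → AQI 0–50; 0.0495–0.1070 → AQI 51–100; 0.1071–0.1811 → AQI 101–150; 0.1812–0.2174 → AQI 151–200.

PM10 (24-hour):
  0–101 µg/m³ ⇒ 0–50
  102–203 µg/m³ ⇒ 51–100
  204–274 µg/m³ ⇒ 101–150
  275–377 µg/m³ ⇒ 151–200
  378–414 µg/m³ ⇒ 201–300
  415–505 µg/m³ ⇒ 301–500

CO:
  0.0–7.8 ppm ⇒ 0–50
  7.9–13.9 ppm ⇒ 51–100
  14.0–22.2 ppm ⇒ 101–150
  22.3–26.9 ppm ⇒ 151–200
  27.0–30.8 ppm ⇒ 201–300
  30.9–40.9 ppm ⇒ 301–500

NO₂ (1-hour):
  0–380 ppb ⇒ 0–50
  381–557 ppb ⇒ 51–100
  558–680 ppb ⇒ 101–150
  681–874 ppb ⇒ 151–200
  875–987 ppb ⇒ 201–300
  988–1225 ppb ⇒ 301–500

191

O₃: row 0.1071–0.1811 (AQI 101–150). (150−101)·(0.1190−0.1071)/(0.1811−0.1071) + 101 = 49·0.0119/0.0740 + 101 ≈ 108.88 → 109.
PM10: row 0–101 (AQI 0–50). (50−0)·(82−0)/(101−0) + 0 = 50·82/101 + 0 ≈ 40.59 → 41.
CO: 36.8 ∈ [30.9, 40.9] ↔ index [301, 500].
301 + (36.8−30.9)·(500−301)/(40.9−30.9) = 301 + 5.9·199/10.0 ≈ 418.41, so AQI = 418.
NO₂: 840 lies in 681–874, so I_lo=151, I_hi=200, C_lo=681, C_hi=874.
(200−151)/(874−681) × (840−681) + 151 = 49/193 × 159 + 151 ≈ 191.37 → 191.
Sub-indices: O₃→109, PM10→41, CO→418, NO₂→191. Ranked high→low: 418, 191, 109, 41. Second-highest sub-index = 191.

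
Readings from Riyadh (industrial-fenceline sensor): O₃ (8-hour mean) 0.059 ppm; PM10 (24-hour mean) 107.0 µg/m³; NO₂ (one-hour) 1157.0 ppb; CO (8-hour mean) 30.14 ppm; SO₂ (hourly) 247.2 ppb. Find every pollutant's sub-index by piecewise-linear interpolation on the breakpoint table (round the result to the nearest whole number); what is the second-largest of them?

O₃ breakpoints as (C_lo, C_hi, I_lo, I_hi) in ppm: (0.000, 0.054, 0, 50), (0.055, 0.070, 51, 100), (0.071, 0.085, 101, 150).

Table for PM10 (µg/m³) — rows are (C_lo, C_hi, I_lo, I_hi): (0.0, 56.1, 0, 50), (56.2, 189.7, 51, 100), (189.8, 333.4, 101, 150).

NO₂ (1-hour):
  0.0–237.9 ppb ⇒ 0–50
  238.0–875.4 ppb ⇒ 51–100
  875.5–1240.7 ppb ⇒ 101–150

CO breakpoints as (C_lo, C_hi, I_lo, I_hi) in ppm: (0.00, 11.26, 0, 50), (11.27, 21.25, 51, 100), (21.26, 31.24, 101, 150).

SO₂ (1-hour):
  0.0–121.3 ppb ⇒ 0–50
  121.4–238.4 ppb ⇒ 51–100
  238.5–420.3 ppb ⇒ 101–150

139

O₃ 0.059: bracket 0.055–0.070 → index 51–100; slope 49/0.015, offset 0.004.
AQI = 51 + 49/0.015·0.004 ≈ 64.07 ⇒ 64.
PM10 107.0: bracket 56.2–189.7 → index 51–100; slope 49/133.5, offset 50.8.
AQI = 51 + 49/133.5·50.8 ≈ 69.65 ⇒ 70.
NO₂ 1157.0: bracket 875.5–1240.7 → index 101–150; slope 49/365.2, offset 281.5.
AQI = 101 + 49/365.2·281.5 ≈ 138.77 ⇒ 139.
CO: row 21.26–31.24 (AQI 101–150). (150−101)·(30.14−21.26)/(31.24−21.26) + 101 = 49·8.88/9.98 + 101 ≈ 144.60 → 145.
SO₂: 247.2 ∈ [238.5, 420.3] ↔ index [101, 150].
101 + (247.2−238.5)·(150−101)/(420.3−238.5) = 101 + 8.7·49/181.8 ≈ 103.34, so AQI = 103.
Sub-indices: O₃→64, PM10→70, NO₂→139, CO→145, SO₂→103. Ranked high→low: 145, 139, 103, 70, 64. Second-highest sub-index = 139.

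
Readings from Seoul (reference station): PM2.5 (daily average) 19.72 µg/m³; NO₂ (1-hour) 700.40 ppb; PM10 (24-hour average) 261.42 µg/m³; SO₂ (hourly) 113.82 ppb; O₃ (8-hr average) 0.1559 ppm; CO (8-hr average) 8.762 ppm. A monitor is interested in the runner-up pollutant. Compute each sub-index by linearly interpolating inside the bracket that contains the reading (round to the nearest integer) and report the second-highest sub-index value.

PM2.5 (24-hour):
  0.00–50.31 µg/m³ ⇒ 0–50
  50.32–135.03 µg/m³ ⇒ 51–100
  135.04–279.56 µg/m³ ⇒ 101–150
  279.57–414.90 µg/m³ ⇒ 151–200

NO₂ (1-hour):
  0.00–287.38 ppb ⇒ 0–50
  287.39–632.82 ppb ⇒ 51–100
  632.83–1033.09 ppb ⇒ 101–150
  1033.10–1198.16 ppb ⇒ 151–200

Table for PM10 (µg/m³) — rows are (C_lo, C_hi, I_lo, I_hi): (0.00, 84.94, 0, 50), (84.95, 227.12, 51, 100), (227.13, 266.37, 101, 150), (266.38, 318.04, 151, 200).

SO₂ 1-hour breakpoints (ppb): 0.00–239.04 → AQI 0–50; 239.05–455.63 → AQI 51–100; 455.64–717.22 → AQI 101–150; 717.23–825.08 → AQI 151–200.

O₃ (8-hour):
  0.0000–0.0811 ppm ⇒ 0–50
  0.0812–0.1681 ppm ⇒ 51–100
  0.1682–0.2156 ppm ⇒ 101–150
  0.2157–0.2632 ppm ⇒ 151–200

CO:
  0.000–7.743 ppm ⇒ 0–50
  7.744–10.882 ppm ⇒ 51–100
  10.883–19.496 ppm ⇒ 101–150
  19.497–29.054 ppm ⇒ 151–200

PM2.5 19.72: bracket 0.00–50.31 → index 0–50; slope 50/50.31, offset 19.72.
AQI = 0 + 50/50.31·19.72 ≈ 19.60 ⇒ 20.
NO₂ 700.40: bracket 632.83–1033.09 → index 101–150; slope 49/400.26, offset 67.57.
AQI = 101 + 49/400.26·67.57 ≈ 109.27 ⇒ 109.
PM10 261.42: bracket 227.13–266.37 → index 101–150; slope 49/39.24, offset 34.29.
AQI = 101 + 49/39.24·34.29 ≈ 143.82 ⇒ 144.
SO₂ 113.82: bracket 0.00–239.04 → index 0–50; slope 50/239.04, offset 113.82.
AQI = 0 + 50/239.04·113.82 ≈ 23.81 ⇒ 24.
O₃ 0.1559: bracket 0.0812–0.1681 → index 51–100; slope 49/0.0869, offset 0.0747.
AQI = 51 + 49/0.0869·0.0747 ≈ 93.12 ⇒ 93.
CO: 8.762 lies in 7.744–10.882, so I_lo=51, I_hi=100, C_lo=7.744, C_hi=10.882.
(100−51)/(10.882−7.744) × (8.762−7.744) + 51 = 49/3.138 × 1.018 + 51 ≈ 66.90 → 67.
Sub-indices: PM2.5→20, NO₂→109, PM10→144, SO₂→24, O₃→93, CO→67. Ranked high→low: 144, 109, 93, 67, 24, 20. Second-highest sub-index = 109.

109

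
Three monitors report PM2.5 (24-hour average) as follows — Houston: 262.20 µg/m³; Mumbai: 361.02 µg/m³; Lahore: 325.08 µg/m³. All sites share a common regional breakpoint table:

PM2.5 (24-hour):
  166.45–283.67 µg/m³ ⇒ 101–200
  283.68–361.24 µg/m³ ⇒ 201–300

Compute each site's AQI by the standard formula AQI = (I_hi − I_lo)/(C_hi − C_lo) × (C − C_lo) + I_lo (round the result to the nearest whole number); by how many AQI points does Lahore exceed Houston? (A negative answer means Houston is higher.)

Houston: row 166.45–283.67 (AQI 101–200). (200−101)·(262.20−166.45)/(283.67−166.45) + 101 = 99·95.75/117.22 + 101 ≈ 181.87 → 182.
Mumbai: 361.02 lies in 283.68–361.24, so I_lo=201, I_hi=300, C_lo=283.68, C_hi=361.24.
(300−201)/(361.24−283.68) × (361.02−283.68) + 201 = 99/77.56 × 77.34 + 201 ≈ 299.72 → 300.
Lahore: row 283.68–361.24 (AQI 201–300). (300−201)·(325.08−283.68)/(361.24−283.68) + 201 = 99·41.40/77.56 + 201 ≈ 253.84 → 254.
AQIs: Houston=182, Mumbai=300, Lahore=254. Lahore (254) − Houston (182) = 72.

72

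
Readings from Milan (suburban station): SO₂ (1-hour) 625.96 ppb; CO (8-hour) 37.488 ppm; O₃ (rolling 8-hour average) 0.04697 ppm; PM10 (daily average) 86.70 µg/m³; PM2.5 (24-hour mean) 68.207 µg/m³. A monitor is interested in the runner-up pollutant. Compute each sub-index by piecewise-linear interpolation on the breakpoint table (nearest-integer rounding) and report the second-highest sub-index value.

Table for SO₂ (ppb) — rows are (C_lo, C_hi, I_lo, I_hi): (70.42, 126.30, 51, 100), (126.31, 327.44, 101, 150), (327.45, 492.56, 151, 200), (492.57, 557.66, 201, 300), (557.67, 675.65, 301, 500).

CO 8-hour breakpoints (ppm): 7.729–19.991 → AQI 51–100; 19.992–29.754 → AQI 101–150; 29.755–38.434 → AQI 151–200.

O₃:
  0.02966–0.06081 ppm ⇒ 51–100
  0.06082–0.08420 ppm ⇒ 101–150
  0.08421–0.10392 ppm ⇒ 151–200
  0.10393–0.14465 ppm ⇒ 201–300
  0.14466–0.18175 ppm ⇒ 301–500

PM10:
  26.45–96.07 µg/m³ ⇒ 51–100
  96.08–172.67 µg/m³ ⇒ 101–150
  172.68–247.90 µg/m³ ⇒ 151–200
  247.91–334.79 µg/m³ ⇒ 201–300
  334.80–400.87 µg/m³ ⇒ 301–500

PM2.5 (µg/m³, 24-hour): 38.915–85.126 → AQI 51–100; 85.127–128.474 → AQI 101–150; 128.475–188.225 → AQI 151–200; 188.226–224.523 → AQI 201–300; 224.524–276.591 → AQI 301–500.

195

SO₂ 625.96: bracket 557.67–675.65 → index 301–500; slope 199/117.98, offset 68.29.
AQI = 301 + 199/117.98·68.29 ≈ 416.19 ⇒ 416.
CO 37.488: bracket 29.755–38.434 → index 151–200; slope 49/8.679, offset 7.733.
AQI = 151 + 49/8.679·7.733 ≈ 194.66 ⇒ 195.
O₃ 0.04697: bracket 0.02966–0.06081 → index 51–100; slope 49/0.03115, offset 0.01731.
AQI = 51 + 49/0.03115·0.01731 ≈ 78.23 ⇒ 78.
PM10: 86.70 ∈ [26.45, 96.07] ↔ index [51, 100].
51 + (86.70−26.45)·(100−51)/(96.07−26.45) = 51 + 60.25·49/69.62 ≈ 93.41, so AQI = 93.
PM2.5: 68.207 lies in 38.915–85.126, so I_lo=51, I_hi=100, C_lo=38.915, C_hi=85.126.
(100−51)/(85.126−38.915) × (68.207−38.915) + 51 = 49/46.211 × 29.292 + 51 ≈ 82.06 → 82.
Sub-indices: SO₂→416, CO→195, O₃→78, PM10→93, PM2.5→82. Ranked high→low: 416, 195, 93, 82, 78. Second-highest sub-index = 195.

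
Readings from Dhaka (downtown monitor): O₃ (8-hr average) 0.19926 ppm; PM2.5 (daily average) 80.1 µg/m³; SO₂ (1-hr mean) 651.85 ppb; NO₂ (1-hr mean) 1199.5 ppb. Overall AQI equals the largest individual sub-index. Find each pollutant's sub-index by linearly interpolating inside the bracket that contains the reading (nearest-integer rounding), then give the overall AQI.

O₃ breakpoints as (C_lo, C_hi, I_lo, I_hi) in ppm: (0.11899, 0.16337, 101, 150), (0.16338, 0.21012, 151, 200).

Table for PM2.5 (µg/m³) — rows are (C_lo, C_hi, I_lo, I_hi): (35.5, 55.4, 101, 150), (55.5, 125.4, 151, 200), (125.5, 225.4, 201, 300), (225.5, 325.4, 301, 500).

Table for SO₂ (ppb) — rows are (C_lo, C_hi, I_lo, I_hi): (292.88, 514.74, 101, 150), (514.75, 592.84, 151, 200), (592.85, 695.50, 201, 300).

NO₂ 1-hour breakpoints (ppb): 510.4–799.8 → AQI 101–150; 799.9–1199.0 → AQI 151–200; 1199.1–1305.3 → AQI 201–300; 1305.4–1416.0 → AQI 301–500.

O₃: row 0.16338–0.21012 (AQI 151–200). (200−151)·(0.19926−0.16338)/(0.21012−0.16338) + 151 = 49·0.03588/0.04674 + 151 ≈ 188.61 → 189.
PM2.5: 80.1 lies in 55.5–125.4, so I_lo=151, I_hi=200, C_lo=55.5, C_hi=125.4.
(200−151)/(125.4−55.5) × (80.1−55.5) + 151 = 49/69.9 × 24.6 + 151 ≈ 168.24 → 168.
SO₂: 651.85 ∈ [592.85, 695.50] ↔ index [201, 300].
201 + (651.85−592.85)·(300−201)/(695.50−592.85) = 201 + 59.00·99/102.65 ≈ 257.90, so AQI = 258.
NO₂: row 1199.1–1305.3 (AQI 201–300). (300−201)·(1199.5−1199.1)/(1305.3−1199.1) + 201 = 99·0.4/106.2 + 201 ≈ 201.37 → 201.
Sub-indices: O₃→189, PM2.5→168, SO₂→258, NO₂→201. Overall AQI = max = 258; dominant pollutant is SO₂.
AQI 258: Very Unhealthy.

258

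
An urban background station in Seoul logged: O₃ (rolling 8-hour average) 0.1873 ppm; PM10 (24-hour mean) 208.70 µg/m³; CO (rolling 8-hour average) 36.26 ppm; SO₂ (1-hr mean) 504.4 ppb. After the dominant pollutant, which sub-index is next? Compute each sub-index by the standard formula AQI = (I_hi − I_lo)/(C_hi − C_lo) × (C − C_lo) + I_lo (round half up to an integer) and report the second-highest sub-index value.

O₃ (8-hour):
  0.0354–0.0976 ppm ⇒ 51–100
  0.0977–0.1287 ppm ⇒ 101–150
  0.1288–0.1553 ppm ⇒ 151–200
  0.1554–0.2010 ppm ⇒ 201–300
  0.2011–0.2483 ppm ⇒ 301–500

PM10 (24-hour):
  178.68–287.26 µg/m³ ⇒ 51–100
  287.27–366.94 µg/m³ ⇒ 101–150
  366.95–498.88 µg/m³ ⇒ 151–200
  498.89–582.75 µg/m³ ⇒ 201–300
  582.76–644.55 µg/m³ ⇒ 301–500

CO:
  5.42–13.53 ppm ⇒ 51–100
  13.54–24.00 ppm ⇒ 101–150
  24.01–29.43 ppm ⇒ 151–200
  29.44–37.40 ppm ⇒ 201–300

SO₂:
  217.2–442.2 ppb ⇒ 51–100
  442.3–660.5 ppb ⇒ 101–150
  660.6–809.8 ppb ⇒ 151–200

O₃: 0.1873 lies in 0.1554–0.2010, so I_lo=201, I_hi=300, C_lo=0.1554, C_hi=0.2010.
(300−201)/(0.2010−0.1554) × (0.1873−0.1554) + 201 = 99/0.0456 × 0.0319 + 201 ≈ 270.26 → 270.
PM10: 208.70 lies in 178.68–287.26, so I_lo=51, I_hi=100, C_lo=178.68, C_hi=287.26.
(100−51)/(287.26−178.68) × (208.70−178.68) + 51 = 49/108.58 × 30.02 + 51 ≈ 64.55 → 65.
CO: 36.26 ∈ [29.44, 37.40] ↔ index [201, 300].
201 + (36.26−29.44)·(300−201)/(37.40−29.44) = 201 + 6.82·99/7.96 ≈ 285.82, so AQI = 286.
SO₂: 504.4 ∈ [442.3, 660.5] ↔ index [101, 150].
101 + (504.4−442.3)·(150−101)/(660.5−442.3) = 101 + 62.1·49/218.2 ≈ 114.95, so AQI = 115.
Sub-indices: O₃→270, PM10→65, CO→286, SO₂→115. Ranked high→low: 286, 270, 115, 65. Second-highest sub-index = 270.

270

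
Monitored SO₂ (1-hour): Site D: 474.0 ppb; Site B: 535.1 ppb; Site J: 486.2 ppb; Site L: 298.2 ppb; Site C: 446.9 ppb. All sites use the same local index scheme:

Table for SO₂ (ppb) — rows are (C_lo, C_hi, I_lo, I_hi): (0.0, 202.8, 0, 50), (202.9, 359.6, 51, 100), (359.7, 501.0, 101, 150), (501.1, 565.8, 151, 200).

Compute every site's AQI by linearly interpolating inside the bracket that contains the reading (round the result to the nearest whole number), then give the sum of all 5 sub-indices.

Site D: 474.0 lies in 359.7–501.0, so I_lo=101, I_hi=150, C_lo=359.7, C_hi=501.0.
(150−101)/(501.0−359.7) × (474.0−359.7) + 101 = 49/141.3 × 114.3 + 101 ≈ 140.64 → 141.
Site B: row 501.1–565.8 (AQI 151–200). (200−151)·(535.1−501.1)/(565.8−501.1) + 151 = 49·34.0/64.7 + 151 ≈ 176.75 → 177.
Site J: row 359.7–501.0 (AQI 101–150). (150−101)·(486.2−359.7)/(501.0−359.7) + 101 = 49·126.5/141.3 + 101 ≈ 144.87 → 145.
Site L: row 202.9–359.6 (AQI 51–100). (100−51)·(298.2−202.9)/(359.6−202.9) + 51 = 49·95.3/156.7 + 51 ≈ 80.80 → 81.
Site C: 446.9 ∈ [359.7, 501.0] ↔ index [101, 150].
101 + (446.9−359.7)·(150−101)/(501.0−359.7) = 101 + 87.2·49/141.3 ≈ 131.24, so AQI = 131.
AQIs: Site D=141, Site B=177, Site J=145, Site L=81, Site C=131. Sum = 141 + 177 + 145 + 81 + 131 = 675.

675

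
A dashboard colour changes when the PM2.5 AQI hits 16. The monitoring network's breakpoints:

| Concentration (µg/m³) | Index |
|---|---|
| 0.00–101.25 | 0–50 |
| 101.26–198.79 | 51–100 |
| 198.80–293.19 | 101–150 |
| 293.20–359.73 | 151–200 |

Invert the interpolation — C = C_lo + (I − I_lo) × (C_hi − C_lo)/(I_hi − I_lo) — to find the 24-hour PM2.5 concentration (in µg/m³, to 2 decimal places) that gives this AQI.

AQI 16 lies in the 0–50 band, which corresponds to 0.00–101.25 µg/m³.
C = 0.00 + (16−0)×(101.25−0.00)/(50−0) = 0.00 + 16×101.25/50 ≈ 32.4000 µg/m³ → 32.40 µg/m³ to 2 dp.

32.40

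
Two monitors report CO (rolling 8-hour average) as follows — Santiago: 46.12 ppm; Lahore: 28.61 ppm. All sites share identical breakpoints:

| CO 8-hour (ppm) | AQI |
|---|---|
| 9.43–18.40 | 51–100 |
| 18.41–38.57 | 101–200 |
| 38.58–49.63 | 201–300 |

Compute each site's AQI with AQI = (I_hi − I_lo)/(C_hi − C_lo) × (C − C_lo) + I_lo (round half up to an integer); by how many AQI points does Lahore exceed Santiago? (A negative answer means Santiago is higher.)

Santiago: 46.12 ∈ [38.58, 49.63] ↔ index [201, 300].
201 + (46.12−38.58)·(300−201)/(49.63−38.58) = 201 + 7.54·99/11.05 ≈ 268.55, so AQI = 269.
Lahore 28.61: bracket 18.41–38.57 → index 101–200; slope 99/20.16, offset 10.20.
AQI = 101 + 99/20.16·10.20 ≈ 151.09 ⇒ 151.
AQIs: Santiago=269, Lahore=151. Lahore (151) − Santiago (269) = -118.

-118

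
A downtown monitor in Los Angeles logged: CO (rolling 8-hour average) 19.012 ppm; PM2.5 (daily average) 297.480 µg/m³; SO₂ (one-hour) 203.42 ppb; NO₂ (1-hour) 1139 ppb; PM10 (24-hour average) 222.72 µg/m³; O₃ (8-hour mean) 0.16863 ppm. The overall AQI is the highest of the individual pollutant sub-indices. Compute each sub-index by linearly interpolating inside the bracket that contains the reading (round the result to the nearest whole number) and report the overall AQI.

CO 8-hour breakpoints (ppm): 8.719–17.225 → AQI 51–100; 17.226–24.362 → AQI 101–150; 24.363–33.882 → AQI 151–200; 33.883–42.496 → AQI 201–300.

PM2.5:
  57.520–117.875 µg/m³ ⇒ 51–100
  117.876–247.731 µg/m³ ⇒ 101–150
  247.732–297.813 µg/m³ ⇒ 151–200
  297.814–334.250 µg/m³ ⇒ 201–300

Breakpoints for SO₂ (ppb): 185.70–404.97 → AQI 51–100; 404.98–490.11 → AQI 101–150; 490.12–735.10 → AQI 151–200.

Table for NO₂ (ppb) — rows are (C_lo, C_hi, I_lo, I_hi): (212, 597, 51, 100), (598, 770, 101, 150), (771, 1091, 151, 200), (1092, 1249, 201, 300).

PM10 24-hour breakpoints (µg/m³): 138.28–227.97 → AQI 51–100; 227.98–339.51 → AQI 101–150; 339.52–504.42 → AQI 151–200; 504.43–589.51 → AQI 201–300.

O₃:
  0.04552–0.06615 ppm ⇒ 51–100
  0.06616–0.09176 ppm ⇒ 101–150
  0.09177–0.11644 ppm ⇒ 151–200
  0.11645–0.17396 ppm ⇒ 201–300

291

CO: 19.012 lies in 17.226–24.362, so I_lo=101, I_hi=150, C_lo=17.226, C_hi=24.362.
(150−101)/(24.362−17.226) × (19.012−17.226) + 101 = 49/7.136 × 1.786 + 101 ≈ 113.26 → 113.
PM2.5: row 247.732–297.813 (AQI 151–200). (200−151)·(297.480−247.732)/(297.813−247.732) + 151 = 49·49.748/50.081 + 151 ≈ 199.67 → 200.
SO₂ 203.42: bracket 185.70–404.97 → index 51–100; slope 49/219.27, offset 17.72.
AQI = 51 + 49/219.27·17.72 ≈ 54.96 ⇒ 55.
NO₂: 1139 ∈ [1092, 1249] ↔ index [201, 300].
201 + (1139−1092)·(300−201)/(1249−1092) = 201 + 47·99/157 ≈ 230.64, so AQI = 231.
PM10: 222.72 ∈ [138.28, 227.97] ↔ index [51, 100].
51 + (222.72−138.28)·(100−51)/(227.97−138.28) = 51 + 84.44·49/89.69 ≈ 97.13, so AQI = 97.
O₃: 0.16863 ∈ [0.11645, 0.17396] ↔ index [201, 300].
201 + (0.16863−0.11645)·(300−201)/(0.17396−0.11645) = 201 + 0.05218·99/0.05751 ≈ 290.82, so AQI = 291.
Sub-indices: CO→113, PM2.5→200, SO₂→55, NO₂→231, PM10→97, O₃→291. Overall AQI = max = 291; dominant pollutant is O₃.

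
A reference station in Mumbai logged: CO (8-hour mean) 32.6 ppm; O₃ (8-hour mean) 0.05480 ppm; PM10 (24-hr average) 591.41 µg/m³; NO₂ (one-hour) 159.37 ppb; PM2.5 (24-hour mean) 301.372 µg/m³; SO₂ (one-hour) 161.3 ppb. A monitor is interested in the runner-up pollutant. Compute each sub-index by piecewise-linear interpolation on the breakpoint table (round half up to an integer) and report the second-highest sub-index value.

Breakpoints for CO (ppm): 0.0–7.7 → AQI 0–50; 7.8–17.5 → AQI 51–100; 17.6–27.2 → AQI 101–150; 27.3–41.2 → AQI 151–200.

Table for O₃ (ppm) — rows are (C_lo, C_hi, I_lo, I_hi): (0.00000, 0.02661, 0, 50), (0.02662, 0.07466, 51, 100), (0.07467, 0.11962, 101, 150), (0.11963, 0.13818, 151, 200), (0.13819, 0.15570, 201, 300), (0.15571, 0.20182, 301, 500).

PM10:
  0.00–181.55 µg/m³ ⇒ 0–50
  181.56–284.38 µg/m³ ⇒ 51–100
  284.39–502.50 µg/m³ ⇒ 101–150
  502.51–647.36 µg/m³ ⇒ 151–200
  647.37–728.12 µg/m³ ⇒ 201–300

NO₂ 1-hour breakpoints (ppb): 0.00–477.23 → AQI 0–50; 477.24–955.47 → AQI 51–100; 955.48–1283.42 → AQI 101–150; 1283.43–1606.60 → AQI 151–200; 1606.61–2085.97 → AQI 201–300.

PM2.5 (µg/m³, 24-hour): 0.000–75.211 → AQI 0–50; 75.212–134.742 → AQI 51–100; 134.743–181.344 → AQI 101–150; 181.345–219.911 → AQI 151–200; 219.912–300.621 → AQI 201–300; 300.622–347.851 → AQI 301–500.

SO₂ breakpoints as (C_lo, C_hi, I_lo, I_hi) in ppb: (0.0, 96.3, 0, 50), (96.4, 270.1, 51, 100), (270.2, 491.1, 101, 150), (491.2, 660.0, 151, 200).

181

CO: 32.6 ∈ [27.3, 41.2] ↔ index [151, 200].
151 + (32.6−27.3)·(200−151)/(41.2−27.3) = 151 + 5.3·49/13.9 ≈ 169.68, so AQI = 170.
O₃: 0.05480 lies in 0.02662–0.07466, so I_lo=51, I_hi=100, C_lo=0.02662, C_hi=0.07466.
(100−51)/(0.07466−0.02662) × (0.05480−0.02662) + 51 = 49/0.04804 × 0.02818 + 51 ≈ 79.74 → 80.
PM10: 591.41 ∈ [502.51, 647.36] ↔ index [151, 200].
151 + (591.41−502.51)·(200−151)/(647.36−502.51) = 151 + 88.90·49/144.85 ≈ 181.07, so AQI = 181.
NO₂: 159.37 lies in 0.00–477.23, so I_lo=0, I_hi=50, C_lo=0.00, C_hi=477.23.
(50−0)/(477.23−0.00) × (159.37−0.00) + 0 = 50/477.23 × 159.37 + 0 ≈ 16.70 → 17.
PM2.5: 301.372 lies in 300.622–347.851, so I_lo=301, I_hi=500, C_lo=300.622, C_hi=347.851.
(500−301)/(347.851−300.622) × (301.372−300.622) + 301 = 199/47.229 × 0.750 + 301 ≈ 304.16 → 304.
SO₂: 161.3 ∈ [96.4, 270.1] ↔ index [51, 100].
51 + (161.3−96.4)·(100−51)/(270.1−96.4) = 51 + 64.9·49/173.7 ≈ 69.31, so AQI = 69.
Sub-indices: CO→170, O₃→80, PM10→181, NO₂→17, PM2.5→304, SO₂→69. Ranked high→low: 304, 181, 170, 80, 69, 17. Second-highest sub-index = 181.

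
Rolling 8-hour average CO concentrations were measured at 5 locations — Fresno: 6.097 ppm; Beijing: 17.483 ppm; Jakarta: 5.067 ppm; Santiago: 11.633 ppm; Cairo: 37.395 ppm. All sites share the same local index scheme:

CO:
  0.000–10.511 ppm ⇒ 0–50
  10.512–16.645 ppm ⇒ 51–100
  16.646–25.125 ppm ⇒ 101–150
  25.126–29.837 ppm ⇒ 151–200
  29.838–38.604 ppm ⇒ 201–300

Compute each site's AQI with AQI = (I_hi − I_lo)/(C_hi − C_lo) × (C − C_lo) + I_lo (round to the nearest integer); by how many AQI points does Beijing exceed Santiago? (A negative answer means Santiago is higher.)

46

Fresno: 6.097 lies in 0.000–10.511, so I_lo=0, I_hi=50, C_lo=0.000, C_hi=10.511.
(50−0)/(10.511−0.000) × (6.097−0.000) + 0 = 50/10.511 × 6.097 + 0 ≈ 29.00 → 29.
Beijing: 17.483 lies in 16.646–25.125, so I_lo=101, I_hi=150, C_lo=16.646, C_hi=25.125.
(150−101)/(25.125−16.646) × (17.483−16.646) + 101 = 49/8.479 × 0.837 + 101 ≈ 105.84 → 106.
Jakarta: 5.067 ∈ [0.000, 10.511] ↔ index [0, 50].
0 + (5.067−0.000)·(50−0)/(10.511−0.000) = 0 + 5.067·50/10.511 ≈ 24.10, so AQI = 24.
Santiago 11.633: bracket 10.512–16.645 → index 51–100; slope 49/6.133, offset 1.121.
AQI = 51 + 49/6.133·1.121 ≈ 59.96 ⇒ 60.
Cairo: 37.395 lies in 29.838–38.604, so I_lo=201, I_hi=300, C_lo=29.838, C_hi=38.604.
(300−201)/(38.604−29.838) × (37.395−29.838) + 201 = 99/8.766 × 7.557 + 201 ≈ 286.35 → 286.
AQIs: Fresno=29, Beijing=106, Jakarta=24, Santiago=60, Cairo=286. Beijing (106) − Santiago (60) = 46.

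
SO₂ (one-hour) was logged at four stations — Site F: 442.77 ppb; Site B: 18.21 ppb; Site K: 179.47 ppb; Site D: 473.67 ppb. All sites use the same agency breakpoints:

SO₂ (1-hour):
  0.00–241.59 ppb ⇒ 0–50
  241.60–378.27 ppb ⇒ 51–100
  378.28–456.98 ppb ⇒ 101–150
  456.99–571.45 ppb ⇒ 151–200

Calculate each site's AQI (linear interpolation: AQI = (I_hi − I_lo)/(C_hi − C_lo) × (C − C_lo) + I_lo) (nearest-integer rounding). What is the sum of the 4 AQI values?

Site F 442.77: bracket 378.28–456.98 → index 101–150; slope 49/78.70, offset 64.49.
AQI = 101 + 49/78.70·64.49 ≈ 141.15 ⇒ 141.
Site B 18.21: bracket 0.00–241.59 → index 0–50; slope 50/241.59, offset 18.21.
AQI = 0 + 50/241.59·18.21 ≈ 3.77 ⇒ 4.
Site K: row 0.00–241.59 (AQI 0–50). (50−0)·(179.47−0.00)/(241.59−0.00) + 0 = 50·179.47/241.59 + 0 ≈ 37.14 → 37.
Site D: 473.67 lies in 456.99–571.45, so I_lo=151, I_hi=200, C_lo=456.99, C_hi=571.45.
(200−151)/(571.45−456.99) × (473.67−456.99) + 151 = 49/114.46 × 16.68 + 151 ≈ 158.14 → 158.
AQIs: Site F=141, Site B=4, Site K=37, Site D=158. Sum = 141 + 4 + 37 + 158 = 340.

340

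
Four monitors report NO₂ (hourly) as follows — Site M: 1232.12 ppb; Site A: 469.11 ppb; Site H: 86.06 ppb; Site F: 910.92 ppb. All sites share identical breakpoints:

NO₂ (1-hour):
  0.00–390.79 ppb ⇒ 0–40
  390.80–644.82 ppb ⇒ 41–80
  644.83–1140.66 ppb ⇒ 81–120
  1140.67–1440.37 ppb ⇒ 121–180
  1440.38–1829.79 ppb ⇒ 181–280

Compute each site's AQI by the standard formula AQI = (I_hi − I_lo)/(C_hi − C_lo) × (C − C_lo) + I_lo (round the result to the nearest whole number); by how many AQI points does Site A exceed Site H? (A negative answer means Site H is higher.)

44

Site M: 1232.12 ∈ [1140.67, 1440.37] ↔ index [121, 180].
121 + (1232.12−1140.67)·(180−121)/(1440.37−1140.67) = 121 + 91.45·59/299.70 ≈ 139.00, so AQI = 139.
Site A: 469.11 lies in 390.80–644.82, so I_lo=41, I_hi=80, C_lo=390.80, C_hi=644.82.
(80−41)/(644.82−390.80) × (469.11−390.80) + 41 = 39/254.02 × 78.31 + 41 ≈ 53.02 → 53.
Site H: row 0.00–390.79 (AQI 0–40). (40−0)·(86.06−0.00)/(390.79−0.00) + 0 = 40·86.06/390.79 + 0 ≈ 8.81 → 9.
Site F 910.92: bracket 644.83–1140.66 → index 81–120; slope 39/495.83, offset 266.09.
AQI = 81 + 39/495.83·266.09 ≈ 101.93 ⇒ 102.
AQIs: Site M=139, Site A=53, Site H=9, Site F=102. Site A (53) − Site H (9) = 44.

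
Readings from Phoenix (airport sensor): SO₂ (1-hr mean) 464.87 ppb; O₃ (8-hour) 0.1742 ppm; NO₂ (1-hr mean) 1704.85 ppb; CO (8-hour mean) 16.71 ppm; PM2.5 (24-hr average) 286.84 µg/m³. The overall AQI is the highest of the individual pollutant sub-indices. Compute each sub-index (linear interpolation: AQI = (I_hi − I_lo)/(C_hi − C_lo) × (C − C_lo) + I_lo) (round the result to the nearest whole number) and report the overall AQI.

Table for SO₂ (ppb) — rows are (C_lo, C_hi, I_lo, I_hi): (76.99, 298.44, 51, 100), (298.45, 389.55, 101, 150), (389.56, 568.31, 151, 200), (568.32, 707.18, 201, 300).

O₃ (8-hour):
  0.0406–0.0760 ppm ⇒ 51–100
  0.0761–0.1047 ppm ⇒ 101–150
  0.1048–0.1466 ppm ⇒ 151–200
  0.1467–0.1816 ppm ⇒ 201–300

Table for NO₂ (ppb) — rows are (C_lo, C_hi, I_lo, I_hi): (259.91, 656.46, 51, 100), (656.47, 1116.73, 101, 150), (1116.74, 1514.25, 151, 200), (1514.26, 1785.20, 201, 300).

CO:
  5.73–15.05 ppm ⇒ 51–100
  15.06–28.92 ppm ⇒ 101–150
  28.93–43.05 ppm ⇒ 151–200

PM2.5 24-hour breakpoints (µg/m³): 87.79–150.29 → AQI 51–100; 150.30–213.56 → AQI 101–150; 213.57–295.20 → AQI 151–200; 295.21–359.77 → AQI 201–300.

279

SO₂: 464.87 lies in 389.56–568.31, so I_lo=151, I_hi=200, C_lo=389.56, C_hi=568.31.
(200−151)/(568.31−389.56) × (464.87−389.56) + 151 = 49/178.75 × 75.31 + 151 ≈ 171.64 → 172.
O₃ 0.1742: bracket 0.1467–0.1816 → index 201–300; slope 99/0.0349, offset 0.0275.
AQI = 201 + 99/0.0349·0.0275 ≈ 279.01 ⇒ 279.
NO₂: 1704.85 ∈ [1514.26, 1785.20] ↔ index [201, 300].
201 + (1704.85−1514.26)·(300−201)/(1785.20−1514.26) = 201 + 190.59·99/270.94 ≈ 270.64, so AQI = 271.
CO: row 15.06–28.92 (AQI 101–150). (150−101)·(16.71−15.06)/(28.92−15.06) + 101 = 49·1.65/13.86 + 101 ≈ 106.83 → 107.
PM2.5: 286.84 lies in 213.57–295.20, so I_lo=151, I_hi=200, C_lo=213.57, C_hi=295.20.
(200−151)/(295.20−213.57) × (286.84−213.57) + 151 = 49/81.63 × 73.27 + 151 ≈ 194.98 → 195.
Sub-indices: SO₂→172, O₃→279, NO₂→271, CO→107, PM2.5→195. Overall AQI = max = 279; dominant pollutant is O₃.
AQI 279: Very Unhealthy.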